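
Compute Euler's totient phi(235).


phi(n) counts integers in [1, n] coprime to n. Using the multiplicative formula phi(n) = n * prod_{p | n} (1 - 1/p):
235 = 5 * 47, so
phi(235) = 235 * (1 - 1/5) * (1 - 1/47) = 184.

184


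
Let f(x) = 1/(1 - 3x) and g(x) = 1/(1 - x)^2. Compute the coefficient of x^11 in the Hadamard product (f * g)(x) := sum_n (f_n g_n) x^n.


f has coefficients f_k = 3^k. For g = 1/(1 - x)^2 the coefficient is g_k = C(k + 1, 1) = k + 1. The Hadamard coefficient is (f * g)_k = 3^k * (k + 1).
For k = 11: 3^11 * 12 = 177147 * 12 = 2125764.

2125764


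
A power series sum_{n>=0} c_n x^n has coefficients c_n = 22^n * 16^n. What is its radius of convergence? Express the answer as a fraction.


By the root test (Cauchy-Hadamard), the radius is R = 1 / limsup_n |c_n|^(1/n).
Here |c_n|^(1/n) = (22^n * 16^n)^(1/n) = 22 * 16 = 352 for all n.
So R = 1/352 = 1/352.

1/352


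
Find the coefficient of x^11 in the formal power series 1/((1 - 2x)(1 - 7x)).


By partial fractions or Cauchy convolution:
The coefficient equals sum_{k=0}^{11} 2^k * 7^(11-k).
= 2768256621

2768256621


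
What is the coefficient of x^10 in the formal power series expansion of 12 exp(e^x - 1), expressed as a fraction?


exp(e^x - 1) is the exponential generating function for the Bell numbers Bell_k: exp(e^x - 1) = sum_{k>=0} Bell_k x^k / k!.
So the coefficient of x^10 in 12 exp(e^x - 1) is 12 Bell_10 / 10!.
Computing: Bell_10 = 115975 and 10! = 3628800, giving
12 * 115975/3628800 = 4639/12096.

4639/12096


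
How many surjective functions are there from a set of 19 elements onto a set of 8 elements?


By inclusion-exclusion on which target elements are missed, the number of surjections from an n-set onto a k-set is
surj(n, k) = sum_{j=0}^{k} (-1)^j C(k, j) (k - j)^n.
Equivalently surj(n, k) = k! * S(n, k), where S(n, k) is the Stirling number of the second kind.
For n = 19, k = 8:
S(19, 8) = 1709751003480, so
surj = 8! * 1709751003480 = 40320 * 1709751003480 = 68937160460313600.

68937160460313600


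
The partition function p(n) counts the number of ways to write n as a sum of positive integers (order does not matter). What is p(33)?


Using the generating function prod_{k>=1} 1/(1-x^k), we compute p(33).
By dynamic programming over parts 1 through 33:
p(33) = 10143

10143


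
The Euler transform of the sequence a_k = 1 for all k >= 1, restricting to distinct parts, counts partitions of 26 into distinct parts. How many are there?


Partitions of 26 into distinct parts can be computed via generating function.
Product (1+x)(1+x^2)(1+x^3)...
The coefficient of x^26 = 165

165


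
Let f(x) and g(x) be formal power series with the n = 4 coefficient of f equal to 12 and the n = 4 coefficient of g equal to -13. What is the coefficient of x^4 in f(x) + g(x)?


Addition of formal power series is termwise.
The coefficient of x^4 in f + g = 12 + -13
= -1

-1


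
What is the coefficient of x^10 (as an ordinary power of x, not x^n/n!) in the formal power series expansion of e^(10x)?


The exponential series is e^y = sum_{k>=0} y^k / k!. Substituting y = 10x gives
e^(10x) = sum_{k>=0} 10^k x^k / k!.
So the coefficient of x^n is a^n/n! with a = 10, n = 10:
10^10 / 10! = 10000000000/3628800 = 1562500/567

1562500/567


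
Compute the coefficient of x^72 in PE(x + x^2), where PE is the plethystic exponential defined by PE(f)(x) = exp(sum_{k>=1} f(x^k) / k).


With f(x) = x + x^2, the exponent is sum_{k>=1} (x^k + x^(2k)) / k = -ln(1 - x) - ln(1 - x^2). Exponentiating:
PE(x + x^2) = 1 / ((1 - x)(1 - x^2)).
This is the generating function for partitions of n into parts of size 1 or 2. The number of 2's can be any j in 0..36, and the rest are 1's, so
[x^72] = floor(72/2) + 1 = 37.

37


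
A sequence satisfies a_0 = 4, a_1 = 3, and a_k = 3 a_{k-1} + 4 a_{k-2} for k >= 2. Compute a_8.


The characteristic equation is t^2 - 3 t - 4 = 0, with roots r_1 = 4 and r_2 = -1 (so c_1 = r_1 + r_2, c_2 = -r_1 r_2 as required).
One can use the closed form a_n = A r_1^n + B r_2^n, but direct iteration is more reliable:
a_0 = 4, a_1 = 3, a_2 = 25, a_3 = 87, a_4 = 361, a_5 = 1431, a_6 = 5737, a_7 = 22935, a_8 = 91753.
So a_8 = 91753.

91753


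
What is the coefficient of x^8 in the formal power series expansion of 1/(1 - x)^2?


The negative binomial / multiset identity is
1/(1 - x)^r = sum_{k>=0} C(k + r - 1, r - 1) x^k.
Here r = 2 and k = 8, so the coefficient is
C(8 + 1, 1) = C(9, 1)
= 9

9


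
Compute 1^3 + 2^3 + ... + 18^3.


This power sum has a closed form given by Faulhaber's formula
sum_{k=1}^{m} k^p = (1 / (p + 1)) * sum_{j=0}^{p} C(p + 1, j) B_j m^(p + 1 - j),
but for small m direct computation is fastest:
1 + 8 + 27 + 64 + 125 + 216 + 343 + 512 + 729 + 1000 + 1331 + 1728 + 2197 + 2744 + 3375 + 4096 + 4913 + 5832 = 29241.

29241


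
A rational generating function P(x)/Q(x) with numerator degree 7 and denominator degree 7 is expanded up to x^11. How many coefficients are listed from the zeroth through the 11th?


Expanding up to x^11 gives the coefficients for x^0, x^1, ..., x^11.
That is 11 + 1 = 12 coefficients in total.

12


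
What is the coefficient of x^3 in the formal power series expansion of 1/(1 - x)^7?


The expansion 1/(1 - x)^r = sum_{k>=0} C(k + r - 1, r - 1) x^k follows from the multiset / negative-binomial theorem (or from repeated differentiation of the geometric series).
For r = 7 and k = 3:
C(9, 6) = 362880 / (720 * 6) = 84.

84


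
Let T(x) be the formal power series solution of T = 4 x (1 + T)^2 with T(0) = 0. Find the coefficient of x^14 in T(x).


Apply the Lagrange inversion formula: if T = 4 x * phi(T) with phi(t) = (1 + t)^2, then [x^n] T = 4^n * (1/n) [t^(n-1)] phi(t)^n = 4^n * (1/n) [t^(n-1)] (1 + t)^(2n) = 4^n * (1/n) C(2n, n-1).
Using the identity C(2n, n-1) = C(2n, n) * n / (n+1), the unscaled factor equals C(2n, n) / (n+1) = C_n, the n-th Catalan number.
For n = 14: C_14 = C(28, 14) / 15 = 40116600/15 = 2674440.
With the 4^14 = 268435456 factor, the coefficient is 268435456 * 2674440 = 717914520944640.

717914520944640


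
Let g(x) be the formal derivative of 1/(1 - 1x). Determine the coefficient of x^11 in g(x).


Differentiate termwise: d/dx sum_{k>=0} 1^k x^k = sum_{k>=1} k 1^k x^(k-1) = sum_{j>=0} (j+1) 1^(j+1) x^j.
Equivalently, d/dx [1/(1 - 1x)] = 1/(1 - 1x)^2.
For j = 11: 12 * 1^12 = 12 * 1 = 12.

12


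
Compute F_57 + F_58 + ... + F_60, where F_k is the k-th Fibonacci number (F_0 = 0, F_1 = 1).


Use the identity sum_{k=0}^{N} F_k = F_{N+2} - 1 (which follows from F_{k+2} - F_{k+1} = F_k). Then
sum_{k=57}^{60} F_k = (F_{62} - 1) - (F_{58} - 1) = F_{62} - F_{58}.
Computing: F_{62} = 4052739537881, F_{58} = 591286729879, so
Sum = 4052739537881 - 591286729879 = 3461452808002.

3461452808002


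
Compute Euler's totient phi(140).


phi(n) counts integers in [1, n] coprime to n. Using the multiplicative formula phi(n) = n * prod_{p | n} (1 - 1/p):
140 = 2^2 * 5 * 7, so
phi(140) = 140 * (1 - 1/2) * (1 - 1/5) * (1 - 1/7) = 48.

48


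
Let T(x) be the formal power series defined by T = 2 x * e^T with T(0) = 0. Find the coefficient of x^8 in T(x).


Apply the Lagrange inversion formula: if T = 2 x * phi(T) with phi(t) = e^t, then
[x^n] T = 2^n * (1/n) [t^(n-1)] phi(t)^n = 2^n * (1/n) [t^(n-1)] e^(n t) = 2^n * (1/n) * n^(n-1) / (n-1)! = 2^n * n^(n-1) / n!.
When c = 1 this is the Cayley count of rooted labeled trees on n vertices, divided by n!.
For n = 8: 2^8 * 8^7 / 8! = 256 * 2097152/40320 = 4194304/315.

4194304/315


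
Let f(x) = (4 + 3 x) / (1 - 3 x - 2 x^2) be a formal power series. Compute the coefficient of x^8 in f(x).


Write f(x) = sum_{k>=0} a_k x^k. Multiplying both sides by 1 - 3 x - 2 x^2 gives
(1 - 3 x - 2 x^2) sum_{k>=0} a_k x^k = 4 + 3 x.
Matching coefficients:
 x^0: a_0 = 4
 x^1: a_1 - 3 a_0 = 3  =>  a_1 = 3*4 + 3 = 15
 x^k (k >= 2): a_k = 3 a_{k-1} + 2 a_{k-2}.
Iterating: a_2 = 53, a_3 = 189, a_4 = 673, a_5 = 2397, a_6 = 8537, a_7 = 30405, a_8 = 108289.
So the coefficient of x^8 is 108289.

108289


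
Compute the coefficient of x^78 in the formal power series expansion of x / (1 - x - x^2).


Let f(x) = sum_{k>=0} a_k x^k. Multiplying f(x) * (1 - x - x^2) = x and matching coefficients gives a_0 = 0, a_1 = 1, and a_k = a_{k-1} + a_{k-2} for k >= 2. These are the Fibonacci numbers F_k.
Iterating from F_0 = 0, F_1 = 1:
F_0=0, F_1=1, F_2=1, F_3=2, F_4=3, F_5=5, F_6=8, F_7=13, F_8=21, F_9=34, ...
F_78 = 8944394323791464.

8944394323791464


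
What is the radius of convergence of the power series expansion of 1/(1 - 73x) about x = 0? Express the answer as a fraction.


Expanding 1/(1 - 73x) = sum_{k>=0} 73^k x^k, the series converges when |73x| < 1, i.e., |x| < 1/73.
So the radius of convergence is 1/73 = 1/73.

1/73


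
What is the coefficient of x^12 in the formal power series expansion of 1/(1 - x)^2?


The expansion 1/(1 - x)^r = sum_{k>=0} C(k + r - 1, r - 1) x^k follows from the multiset / negative-binomial theorem (or from repeated differentiation of the geometric series).
For r = 2 and k = 12:
C(13, 1) = 6227020800 / (1 * 479001600) = 13.

13


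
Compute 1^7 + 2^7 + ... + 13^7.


This power sum has a closed form given by Faulhaber's formula
sum_{k=1}^{m} k^p = (1 / (p + 1)) * sum_{j=0}^{p} C(p + 1, j) B_j m^(p + 1 - j),
but for small m direct computation is fastest:
1 + 128 + 2187 + 16384 + 78125 + 279936 + 823543 + 2097152 + 4782969 + 10000000 + 19487171 + 35831808 + 62748517 = 136147921.

136147921


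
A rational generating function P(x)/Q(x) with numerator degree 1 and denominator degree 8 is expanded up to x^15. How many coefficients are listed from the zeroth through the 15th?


Expanding up to x^15 gives the coefficients for x^0, x^1, ..., x^15.
That is 15 + 1 = 16 coefficients in total.

16


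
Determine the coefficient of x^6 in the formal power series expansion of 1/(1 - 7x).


The geometric series identity gives 1/(1 - c x) = sum_{k>=0} c^k x^k, so the coefficient of x^k is c^k.
Here c = 7 and k = 6.
Computing: 7^6 = 117649

117649


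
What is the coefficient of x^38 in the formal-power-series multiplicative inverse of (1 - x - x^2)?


Let the inverse be f(x) = sum_{k>=0} a_k x^k. From f(x) * (1 - x - x^2) = 1 and matching coefficients:
 x^0: a_0 = 1.
 x^1: a_1 - a_0 = 0, so a_1 = 1.
 x^k (k >= 2): a_k - a_{k-1} - a_{k-2} = 0, i.e. a_k = a_{k-1} + a_{k-2}.
This is the Fibonacci-type recurrence shifted so that a_0 = a_1 = 1.
Iterating: a_0=1, a_1=1, a_2=2, a_3=3, a_4=5, a_5=8, a_6=13, a_7=21, a_8=34, a_9=55, ...
a_38 = 63245986.

63245986


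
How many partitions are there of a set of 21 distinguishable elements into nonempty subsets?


Bell_21 can be computed from the Bell triangle or from Dobinski's identity Bell_n = (1/e) * sum_{k>=0} k^n / k!.
Computing Bell_21 = 474869816156751.

474869816156751


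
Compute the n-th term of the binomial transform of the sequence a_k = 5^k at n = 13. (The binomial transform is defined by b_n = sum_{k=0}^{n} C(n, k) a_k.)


With a_k = 5^k, b_n = sum_{k=0}^{n} C(n, k) 5^k = (1 + 5)^n by the binomial theorem.
For n = 13: (1 + 5)^13 = 6^13 = 13060694016.

13060694016


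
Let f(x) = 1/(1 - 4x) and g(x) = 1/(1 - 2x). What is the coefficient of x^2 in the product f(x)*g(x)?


The coefficient of x^n in f*g is the Cauchy product: sum_{k=0}^{n} a^k * b^(n-k).
With a=4, b=2, n=2:
sum_{k=0}^{2} 4^k * 2^(2-k)
= 28

28


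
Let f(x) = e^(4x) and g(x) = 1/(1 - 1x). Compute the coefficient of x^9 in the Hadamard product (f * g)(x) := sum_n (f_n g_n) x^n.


Expanding: f_k = 4^k/k! (from e^(4x)) and g_k = 1^k (from 1/(1 - 1x)). So the Hadamard coefficient (f * g)_k = 4^k 1^k / k! = (4)^k / k!.
For k = 9: 4^9/9! = 262144/362880 = 2048/2835.

2048/2835


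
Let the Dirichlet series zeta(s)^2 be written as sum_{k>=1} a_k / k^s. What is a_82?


The Dirichlet convolution of the constant function 1 with itself gives (1 * 1)(k) = sum_{d | k} 1 = d(k), the number of positive divisors of k.
Since zeta(s) = sum_{k>=1} 1/k^s, we have zeta(s)^2 = sum_{k>=1} d(k)/k^s, so a_k = d(k).
For k = 82: the divisors are 1, 2, 41, 82.
Count = 4.

4


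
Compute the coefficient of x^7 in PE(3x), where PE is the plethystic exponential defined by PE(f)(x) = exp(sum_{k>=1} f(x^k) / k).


With f(x) = 3x, the exponent is sum_{k>=1} 3 x^k / k = 3 * (-ln(1 - x)). Exponentiating:
PE(3x) = exp(-3 ln(1 - x)) = 1/(1 - x)^3.
By the negative binomial expansion, [x^n] 1/(1 - x)^3 = C(n + 2, 2).
For n = 7: C(9, 2) = 36.

36


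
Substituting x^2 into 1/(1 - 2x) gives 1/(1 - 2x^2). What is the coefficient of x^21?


Since 1/(1 - 2x^2) only has even powers of x,
the coefficient of x^21 (odd) is 0.

0


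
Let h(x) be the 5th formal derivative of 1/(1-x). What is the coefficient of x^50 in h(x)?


Differentiating 5 times: d^5/dx^5 [1/(1-x)] = 5!/(1-x)^6.
The expansion 1/(1-x)^6 = sum_{k>=0} C(k+5, 5) x^k, so the coefficient of x^n in 5!/(1-x)^6 is 5! * C(n+5, 5).
For n = 50: 120 * C(55, 5) = 120 * 3478761 = 417451320

417451320


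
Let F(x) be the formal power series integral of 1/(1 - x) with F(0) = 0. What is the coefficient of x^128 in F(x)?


1/(1 - x) = sum_{k>=0} x^k. Integrating termwise and using F(0) = 0 gives
F(x) = sum_{k>=0} x^(k+1) / (k+1) = sum_{m>=1} x^m / m = -ln(1 - x).
So the coefficient of x^128 is 1/128 = 1/128.

1/128


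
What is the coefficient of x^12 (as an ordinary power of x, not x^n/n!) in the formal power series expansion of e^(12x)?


The exponential series is e^y = sum_{k>=0} y^k / k!. Substituting y = 12x gives
e^(12x) = sum_{k>=0} 12^k x^k / k!.
So the coefficient of x^n is a^n/n! with a = 12, n = 12:
12^12 / 12! = 8916100448256/479001600 = 35831808/1925

35831808/1925


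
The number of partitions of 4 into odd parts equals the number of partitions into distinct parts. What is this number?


Computing partitions of 4 into odd parts (1, 3, 5, ...):
Using the generating function prod_{k>=0} 1/(1-x^(2k+1)),
the count is 2

2


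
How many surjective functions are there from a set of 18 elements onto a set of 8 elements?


By inclusion-exclusion on which target elements are missed, the number of surjections from an n-set onto a k-set is
surj(n, k) = sum_{j=0}^{k} (-1)^j C(k, j) (k - j)^n.
Equivalently surj(n, k) = k! * S(n, k), where S(n, k) is the Stirling number of the second kind.
For n = 18, k = 8:
S(18, 8) = 189036065010, so
surj = 8! * 189036065010 = 40320 * 189036065010 = 7621934141203200.

7621934141203200


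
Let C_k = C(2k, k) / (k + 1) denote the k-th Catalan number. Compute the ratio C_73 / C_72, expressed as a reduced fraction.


Using C_k = (2k)! / (k! (k+1)!), the ratio C_{k+1}/C_k simplifies to
C_{k+1}/C_k = [(2k+2)! / ((k+1)! (k+2)!)] * [k! (k+1)! / (2k)!]
 = (2k+2)(2k+1) / ((k+1)(k+2)) = 2(2k+1) / (k+2).
For k = 72: 2(2*72 + 1) / (72 + 2) = 290/74 = 145/37.

145/37


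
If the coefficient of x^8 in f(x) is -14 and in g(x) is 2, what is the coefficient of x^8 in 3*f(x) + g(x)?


Scalar multiplication scales coefficients: 3 * -14 = -42.
Then add the g coefficient: -42 + 2
= -40

-40


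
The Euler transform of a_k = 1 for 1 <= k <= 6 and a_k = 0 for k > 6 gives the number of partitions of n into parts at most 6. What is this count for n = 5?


Partitions of 5 into parts at most 6:
Using generating function (1-x)^(-1)(1-x^2)^(-1)...(1-x^6)^(-1),
the coefficient of x^5 = 7

7


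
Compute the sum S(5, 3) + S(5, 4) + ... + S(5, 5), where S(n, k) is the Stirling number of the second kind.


By definition, S(n, k) counts partitions of an n-set into exactly k nonempty blocks.
Computing row n = 5 for k = 3..5:
S(5, k): 25, 10, 1
Sum = 36.

36


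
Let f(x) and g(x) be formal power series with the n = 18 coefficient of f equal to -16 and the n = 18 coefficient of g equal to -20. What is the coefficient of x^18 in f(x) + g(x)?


Addition of formal power series is termwise.
The coefficient of x^18 in f + g = -16 + -20
= -36

-36


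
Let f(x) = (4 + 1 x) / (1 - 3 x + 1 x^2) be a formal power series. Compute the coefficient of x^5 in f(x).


Write f(x) = sum_{k>=0} a_k x^k. Multiplying both sides by 1 - 3 x + 1 x^2 gives
(1 - 3 x + 1 x^2) sum_{k>=0} a_k x^k = 4 + 1 x.
Matching coefficients:
 x^0: a_0 = 4
 x^1: a_1 - 3 a_0 = 1  =>  a_1 = 3*4 + 1 = 13
 x^k (k >= 2): a_k = 3 a_{k-1} - 1 a_{k-2}.
Iterating: a_2 = 35, a_3 = 92, a_4 = 241, a_5 = 631.
So the coefficient of x^5 is 631.

631


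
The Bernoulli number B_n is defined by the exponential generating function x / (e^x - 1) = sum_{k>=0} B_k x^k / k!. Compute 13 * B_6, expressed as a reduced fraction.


Bernoulli numbers can also be computed recursively via B_0 = 1 and sum_{j=0}^{m} C(m+1, j) B_j = 0 for m >= 1. Odd-index Bernoulli numbers vanish for k >= 3.
Computing B_6 = 1/42, so 13 * B_6 = 13 * 1/42 = 13/42.

13/42


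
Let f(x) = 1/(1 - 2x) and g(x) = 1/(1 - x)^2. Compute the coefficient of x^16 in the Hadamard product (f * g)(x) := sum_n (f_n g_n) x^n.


f has coefficients f_k = 2^k. For g = 1/(1 - x)^2 the coefficient is g_k = C(k + 1, 1) = k + 1. The Hadamard coefficient is (f * g)_k = 2^k * (k + 1).
For k = 16: 2^16 * 17 = 65536 * 17 = 1114112.

1114112


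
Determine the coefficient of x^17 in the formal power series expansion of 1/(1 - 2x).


The geometric series identity gives 1/(1 - c x) = sum_{k>=0} c^k x^k, so the coefficient of x^k is c^k.
Here c = 2 and k = 17.
Computing: 2^17 = 131072

131072


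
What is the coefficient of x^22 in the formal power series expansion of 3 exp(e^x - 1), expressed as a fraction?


exp(e^x - 1) is the exponential generating function for the Bell numbers Bell_k: exp(e^x - 1) = sum_{k>=0} Bell_k x^k / k!.
So the coefficient of x^22 in 3 exp(e^x - 1) is 3 Bell_22 / 22!.
Computing: Bell_22 = 4506715738447323 and 22! = 1124000727777607680000, giving
3 * 4506715738447323/1124000727777607680000 = 88366975263673/7346409985474560000.

88366975263673/7346409985474560000


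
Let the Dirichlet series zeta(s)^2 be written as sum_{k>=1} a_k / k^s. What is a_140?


The Dirichlet convolution of the constant function 1 with itself gives (1 * 1)(k) = sum_{d | k} 1 = d(k), the number of positive divisors of k.
Since zeta(s) = sum_{k>=1} 1/k^s, we have zeta(s)^2 = sum_{k>=1} d(k)/k^s, so a_k = d(k).
For k = 140: the divisors are 1, 2, 4, 5, 7, 10, 14, 20, 28, 35, 70, 140.
Count = 12.

12


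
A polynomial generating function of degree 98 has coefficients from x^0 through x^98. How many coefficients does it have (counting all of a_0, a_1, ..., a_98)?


A polynomial of degree 98 takes the form a_0 + a_1 x + ... + a_98 x^98.
The number of coefficients is 98 + 1 = 99.

99


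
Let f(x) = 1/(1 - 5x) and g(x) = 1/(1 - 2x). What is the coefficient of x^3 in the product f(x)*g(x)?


The coefficient of x^n in f*g is the Cauchy product: sum_{k=0}^{n} a^k * b^(n-k).
With a=5, b=2, n=3:
sum_{k=0}^{3} 5^k * 2^(3-k)
= 203

203


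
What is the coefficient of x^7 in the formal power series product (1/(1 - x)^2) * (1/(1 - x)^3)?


Combine the factors: (1/(1 - x)^2) * (1/(1 - x)^3) = 1/(1 - x)^5.
Then use 1/(1 - x)^r = sum_{k>=0} C(k + r - 1, r - 1) x^k with r = 5 and k = 7:
C(11, 4) = 330.

330


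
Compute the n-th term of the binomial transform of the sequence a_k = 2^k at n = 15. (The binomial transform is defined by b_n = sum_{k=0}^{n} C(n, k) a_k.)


With a_k = 2^k, b_n = sum_{k=0}^{n} C(n, k) 2^k = (1 + 2)^n by the binomial theorem.
For n = 15: (1 + 2)^15 = 3^15 = 14348907.

14348907


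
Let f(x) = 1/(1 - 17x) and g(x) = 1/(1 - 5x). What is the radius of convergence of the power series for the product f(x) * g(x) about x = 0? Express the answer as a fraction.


The radius of 1/(1 - 17x) is 1/17 (nearest singularity at x = 1/17), and the radius of 1/(1 - 5x) is 1/5.
The product f(x)*g(x) = 1/((1 - 17x)(1 - 5x)) has singularities at both 1/17 and 1/5, so its radius of convergence is the distance to the nearest one:
min(1/17, 1/5) = 1/17.

1/17


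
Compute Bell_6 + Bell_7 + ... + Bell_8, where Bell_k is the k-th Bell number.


Recall Bell_k counts set partitions of a k-set (with Bell_0 = 1 by convention).
Bell_6 through Bell_8: 203, 877, 4140
Sum = 203 + 877 + 4140 = 5220.

5220


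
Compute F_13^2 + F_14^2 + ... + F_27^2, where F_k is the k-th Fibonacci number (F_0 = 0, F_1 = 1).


There is a standard identity sum_{k=0}^{N} F_k^2 = F_N * F_{N+1} (proved inductively from the telescoping relation F_k^2 = F_k F_{k+1} - F_{k-1} F_k). Then
sum_{k=13}^{27} F_k^2 = F_27 F_28 - F_12 F_13.
Computing: F_27 = 196418, F_28 = 317811, F_12 = 144, F_13 = 233.
Sum = 196418 * 317811 - 144 * 233 = 62423767446.

62423767446


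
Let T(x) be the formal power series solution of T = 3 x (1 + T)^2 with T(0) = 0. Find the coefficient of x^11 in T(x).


Apply the Lagrange inversion formula: if T = 3 x * phi(T) with phi(t) = (1 + t)^2, then [x^n] T = 3^n * (1/n) [t^(n-1)] phi(t)^n = 3^n * (1/n) [t^(n-1)] (1 + t)^(2n) = 3^n * (1/n) C(2n, n-1).
Using the identity C(2n, n-1) = C(2n, n) * n / (n+1), the unscaled factor equals C(2n, n) / (n+1) = C_n, the n-th Catalan number.
For n = 11: C_11 = C(22, 11) / 12 = 705432/12 = 58786.
With the 3^11 = 177147 factor, the coefficient is 177147 * 58786 = 10413763542.

10413763542


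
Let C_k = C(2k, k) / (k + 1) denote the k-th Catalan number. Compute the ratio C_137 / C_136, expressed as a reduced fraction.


Using C_k = (2k)! / (k! (k+1)!), the ratio C_{k+1}/C_k simplifies to
C_{k+1}/C_k = [(2k+2)! / ((k+1)! (k+2)!)] * [k! (k+1)! / (2k)!]
 = (2k+2)(2k+1) / ((k+1)(k+2)) = 2(2k+1) / (k+2).
For k = 136: 2(2*136 + 1) / (136 + 2) = 546/138 = 91/23.

91/23


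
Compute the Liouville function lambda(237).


The Liouville function is lambda(k) = (-1)^Omega(k), where Omega(k) counts the prime factors of k with multiplicity.
Factoring: 237 = 3 * 79, so Omega(237) = 2.
lambda(237) = (-1)^2 = 1.

1


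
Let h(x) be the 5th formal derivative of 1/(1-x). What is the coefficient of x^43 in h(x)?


Differentiating 5 times: d^5/dx^5 [1/(1-x)] = 5!/(1-x)^6.
The expansion 1/(1-x)^6 = sum_{k>=0} C(k+5, 5) x^k, so the coefficient of x^n in 5!/(1-x)^6 is 5! * C(n+5, 5).
For n = 43: 120 * C(48, 5) = 120 * 1712304 = 205476480

205476480


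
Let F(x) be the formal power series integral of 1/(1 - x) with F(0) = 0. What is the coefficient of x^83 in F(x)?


1/(1 - x) = sum_{k>=0} x^k. Integrating termwise and using F(0) = 0 gives
F(x) = sum_{k>=0} x^(k+1) / (k+1) = sum_{m>=1} x^m / m = -ln(1 - x).
So the coefficient of x^83 is 1/83 = 1/83.

1/83


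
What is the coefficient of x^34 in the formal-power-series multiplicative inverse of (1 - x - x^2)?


Let the inverse be f(x) = sum_{k>=0} a_k x^k. From f(x) * (1 - x - x^2) = 1 and matching coefficients:
 x^0: a_0 = 1.
 x^1: a_1 - a_0 = 0, so a_1 = 1.
 x^k (k >= 2): a_k - a_{k-1} - a_{k-2} = 0, i.e. a_k = a_{k-1} + a_{k-2}.
This is the Fibonacci-type recurrence shifted so that a_0 = a_1 = 1.
Iterating: a_0=1, a_1=1, a_2=2, a_3=3, a_4=5, a_5=8, a_6=13, a_7=21, a_8=34, a_9=55, ...
a_34 = 9227465.

9227465


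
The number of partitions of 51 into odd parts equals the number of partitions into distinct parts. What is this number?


Computing partitions of 51 into odd parts (1, 3, 5, ...):
Using the generating function prod_{k>=0} 1/(1-x^(2k+1)),
the count is 4097

4097


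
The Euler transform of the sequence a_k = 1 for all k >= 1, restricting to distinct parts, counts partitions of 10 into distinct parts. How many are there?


Partitions of 10 into distinct parts can be computed via generating function.
Product (1+x)(1+x^2)(1+x^3)...
The coefficient of x^10 = 10

10


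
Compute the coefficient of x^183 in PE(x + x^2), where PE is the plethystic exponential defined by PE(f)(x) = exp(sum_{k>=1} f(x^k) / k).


With f(x) = x + x^2, the exponent is sum_{k>=1} (x^k + x^(2k)) / k = -ln(1 - x) - ln(1 - x^2). Exponentiating:
PE(x + x^2) = 1 / ((1 - x)(1 - x^2)).
This is the generating function for partitions of n into parts of size 1 or 2. The number of 2's can be any j in 0..91, and the rest are 1's, so
[x^183] = floor(183/2) + 1 = 92.

92


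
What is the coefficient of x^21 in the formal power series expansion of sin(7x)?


The Maclaurin series is sin(t) = sum_{k>=0} (-1)^k t^(2k+1) / (2k+1)!, so substituting t = 7x, only odd powers of x are nonzero, with coefficient of x^(2k+1) equal to (-1)^k 7^(2k+1) / (2k+1)!.
Write 21 = 2*10 + 1, giving the coefficient (-1)^10 * 7^21 / 21! = 558545864083284007/51090942171709440000 = 1628413597910449/148953184174080000.

1628413597910449/148953184174080000


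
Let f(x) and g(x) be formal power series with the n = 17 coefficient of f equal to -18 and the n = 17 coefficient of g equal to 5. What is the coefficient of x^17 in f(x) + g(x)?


Addition of formal power series is termwise.
The coefficient of x^17 in f + g = -18 + 5
= -13

-13


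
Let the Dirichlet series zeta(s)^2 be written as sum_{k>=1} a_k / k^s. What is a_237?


The Dirichlet convolution of the constant function 1 with itself gives (1 * 1)(k) = sum_{d | k} 1 = d(k), the number of positive divisors of k.
Since zeta(s) = sum_{k>=1} 1/k^s, we have zeta(s)^2 = sum_{k>=1} d(k)/k^s, so a_k = d(k).
For k = 237: the divisors are 1, 3, 79, 237.
Count = 4.

4


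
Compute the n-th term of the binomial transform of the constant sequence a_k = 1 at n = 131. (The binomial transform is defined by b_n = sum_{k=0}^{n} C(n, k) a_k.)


With a_k = 1 for all k, b_n = sum_{k=0}^{n} C(n, k) = 2^n by the binomial theorem.
For n = 131: 2^131 = 2722258935367507707706996859454145691648.

2722258935367507707706996859454145691648


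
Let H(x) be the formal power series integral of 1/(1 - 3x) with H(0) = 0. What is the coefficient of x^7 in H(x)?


1/(1 - 3x) = sum_{k>=0} 3^k x^k. Integrating termwise with H(0) = 0:
H(x) = sum_{k>=0} 3^k x^(k+1) / (k+1) = sum_{m>=1} 3^(m-1) x^m / m.
For m = 7: 3^6/7 = 729/7 = 729/7.

729/7


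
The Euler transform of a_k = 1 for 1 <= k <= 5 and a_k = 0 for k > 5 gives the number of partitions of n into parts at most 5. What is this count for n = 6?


Partitions of 6 into parts at most 5:
Using generating function (1-x)^(-1)(1-x^2)^(-1)...(1-x^5)^(-1),
the coefficient of x^6 = 10

10


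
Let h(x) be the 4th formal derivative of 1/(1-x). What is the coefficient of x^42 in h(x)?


Differentiating 4 times: d^4/dx^4 [1/(1-x)] = 4!/(1-x)^5.
The expansion 1/(1-x)^5 = sum_{k>=0} C(k+4, 4) x^k, so the coefficient of x^n in 4!/(1-x)^5 is 4! * C(n+4, 4).
For n = 42: 24 * C(46, 4) = 24 * 163185 = 3916440

3916440


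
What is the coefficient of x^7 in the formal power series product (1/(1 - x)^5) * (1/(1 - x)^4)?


Combine the factors: (1/(1 - x)^5) * (1/(1 - x)^4) = 1/(1 - x)^9.
Then use 1/(1 - x)^r = sum_{k>=0} C(k + r - 1, r - 1) x^k with r = 9 and k = 7:
C(15, 8) = 6435.

6435


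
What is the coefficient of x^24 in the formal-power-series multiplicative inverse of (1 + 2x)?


The inverse is 1/(1 + 2x). Apply the geometric identity 1/(1 - y) = sum_{k>=0} y^k with y = -2x:
1/(1 + 2x) = sum_{k>=0} (-2)^k x^k.
So the coefficient of x^24 is (-2)^24 = 16777216.

16777216


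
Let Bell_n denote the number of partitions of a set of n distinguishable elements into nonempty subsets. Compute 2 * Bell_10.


Bell_10 can be computed from the Bell triangle or from Dobinski's identity Bell_n = (1/e) * sum_{k>=0} k^n / k!.
Computing Bell_10 = 115975.
Then 2 * 115975 = 231950.

231950


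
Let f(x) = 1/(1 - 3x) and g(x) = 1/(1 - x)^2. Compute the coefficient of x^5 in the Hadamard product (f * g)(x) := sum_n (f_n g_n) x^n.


f has coefficients f_k = 3^k. For g = 1/(1 - x)^2 the coefficient is g_k = C(k + 1, 1) = k + 1. The Hadamard coefficient is (f * g)_k = 3^k * (k + 1).
For k = 5: 3^5 * 6 = 243 * 6 = 1458.

1458


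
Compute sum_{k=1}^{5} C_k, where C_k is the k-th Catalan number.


C_1 through C_5: 1, 2, 5, 14, 42
Sum = 1 + 2 + 5 + 14 + 42
= 64

64


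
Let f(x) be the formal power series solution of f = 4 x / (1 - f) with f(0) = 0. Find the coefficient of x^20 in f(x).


Apply Lagrange inversion: f = 4 x * phi(f) with phi(t) = 1/(1 - t), so
[x^n] f = 4^n * (1/n) [t^(n-1)] phi(t)^n = 4^n * (1/n) [t^(n-1)] (1 - t)^(-n) = 4^n * (1/n) C(2n - 2, n - 1) = 4^n * C_{n-1}.
For n = 20: C_19 = C(38, 19) / 20 = 35345263800/20 = 1767263190.
With the 4^20 = 1099511627776 factor, the coefficient is 1099511627776 * 1767263190 = 1943126426745506365440.

1943126426745506365440


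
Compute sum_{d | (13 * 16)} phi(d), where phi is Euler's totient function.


First, 13 * 16 = 208. One classical identity is sum_{d | n} phi(d) = n (each k in [1, n] has a unique gcd with n, and among the k's with gcd(k, n) = n/d there are phi(d) of them). So the sum equals 208. We also verify directly:
Divisors of 208: 1, 2, 4, 8, 13, 16, 26, 52, 104, 208.
phi values: 1, 1, 2, 4, 12, 8, 12, 24, 48, 96.
Sum = 208.

208


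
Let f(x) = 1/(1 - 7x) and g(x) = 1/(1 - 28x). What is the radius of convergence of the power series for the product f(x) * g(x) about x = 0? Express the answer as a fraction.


The radius of 1/(1 - 7x) is 1/7 (nearest singularity at x = 1/7), and the radius of 1/(1 - 28x) is 1/28.
The product f(x)*g(x) = 1/((1 - 7x)(1 - 28x)) has singularities at both 1/7 and 1/28, so its radius of convergence is the distance to the nearest one:
min(1/7, 1/28) = 1/28.

1/28


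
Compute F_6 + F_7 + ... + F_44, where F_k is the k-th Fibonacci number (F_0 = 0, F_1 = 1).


Use the identity sum_{k=0}^{N} F_k = F_{N+2} - 1 (which follows from F_{k+2} - F_{k+1} = F_k). Then
sum_{k=6}^{44} F_k = (F_{46} - 1) - (F_{7} - 1) = F_{46} - F_{7}.
Computing: F_{46} = 1836311903, F_{7} = 13, so
Sum = 1836311903 - 13 = 1836311890.

1836311890


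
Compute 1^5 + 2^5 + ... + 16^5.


This power sum has a closed form given by Faulhaber's formula
sum_{k=1}^{m} k^p = (1 / (p + 1)) * sum_{j=0}^{p} C(p + 1, j) B_j m^(p + 1 - j),
but for small m direct computation is fastest:
1 + 32 + 243 + 1024 + 3125 + 7776 + 16807 + 32768 + 59049 + 100000 + 161051 + 248832 + 371293 + 537824 + 759375 + 1048576 = 3347776.

3347776


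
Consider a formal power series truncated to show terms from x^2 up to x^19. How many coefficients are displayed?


From x^2 to x^19 inclusive, the count is 19 - 2 + 1 = 18.

18


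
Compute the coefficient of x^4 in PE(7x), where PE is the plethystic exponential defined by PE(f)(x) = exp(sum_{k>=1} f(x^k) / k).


With f(x) = 7x, the exponent is sum_{k>=1} 7 x^k / k = 7 * (-ln(1 - x)). Exponentiating:
PE(7x) = exp(-7 ln(1 - x)) = 1/(1 - x)^7.
By the negative binomial expansion, [x^n] 1/(1 - x)^7 = C(n + 6, 6).
For n = 4: C(10, 6) = 210.

210


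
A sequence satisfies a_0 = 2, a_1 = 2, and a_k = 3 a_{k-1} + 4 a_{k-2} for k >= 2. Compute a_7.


The characteristic equation is t^2 - 3 t - 4 = 0, with roots r_1 = 4 and r_2 = -1 (so c_1 = r_1 + r_2, c_2 = -r_1 r_2 as required).
One can use the closed form a_n = A r_1^n + B r_2^n, but direct iteration is more reliable:
a_0 = 2, a_1 = 2, a_2 = 14, a_3 = 50, a_4 = 206, a_5 = 818, a_6 = 3278, a_7 = 13106.
So a_7 = 13106.

13106


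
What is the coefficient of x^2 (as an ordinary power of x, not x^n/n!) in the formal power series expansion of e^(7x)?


The exponential series is e^y = sum_{k>=0} y^k / k!. Substituting y = 7x gives
e^(7x) = sum_{k>=0} 7^k x^k / k!.
So the coefficient of x^n is a^n/n! with a = 7, n = 2:
7^2 / 2! = 49/2 = 49/2

49/2


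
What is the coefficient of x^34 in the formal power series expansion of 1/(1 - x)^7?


The negative binomial / multiset identity is
1/(1 - x)^r = sum_{k>=0} C(k + r - 1, r - 1) x^k.
Here r = 7 and k = 34, so the coefficient is
C(34 + 6, 6) = C(40, 6)
= 3838380

3838380


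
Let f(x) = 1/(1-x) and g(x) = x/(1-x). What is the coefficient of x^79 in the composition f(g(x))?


First simplify the composition: f(g(x)) = 1/(1 - x/(1-x)) = (1-x)/((1-x) - x) = (1-x)/(1-2x).
Now extract the coefficient. Write (1-x)/(1-2x) = 1/(1-2x) - x/(1-2x).
The coefficient of x^n in 1/(1-2x) is 2^n, and in x/(1-2x) is 2^(n-1) (for n >= 1).
So the coefficient of x^79 is 2^79 - 2^78 = 604462909807314587353088 - 302231454903657293676544 = 302231454903657293676544.

302231454903657293676544


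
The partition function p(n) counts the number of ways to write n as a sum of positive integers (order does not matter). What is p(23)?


Using the generating function prod_{k>=1} 1/(1-x^k), we compute p(23).
By dynamic programming over parts 1 through 23:
p(23) = 1255

1255


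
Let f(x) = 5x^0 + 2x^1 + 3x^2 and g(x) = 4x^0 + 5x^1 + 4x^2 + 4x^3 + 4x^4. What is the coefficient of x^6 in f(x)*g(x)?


Cauchy product at x^6:
3*4
= 12

12


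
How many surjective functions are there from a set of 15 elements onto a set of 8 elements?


By inclusion-exclusion on which target elements are missed, the number of surjections from an n-set onto a k-set is
surj(n, k) = sum_{j=0}^{k} (-1)^j C(k, j) (k - j)^n.
Equivalently surj(n, k) = k! * S(n, k), where S(n, k) is the Stirling number of the second kind.
For n = 15, k = 8:
S(15, 8) = 216627840, so
surj = 8! * 216627840 = 40320 * 216627840 = 8734434508800.

8734434508800


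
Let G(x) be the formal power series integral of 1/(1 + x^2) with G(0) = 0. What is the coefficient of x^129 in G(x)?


1/(1 + x^2) = sum_{j>=0} (-1)^j x^(2j). Integrating termwise with G(0) = 0:
G(x) = sum_{j>=0} (-1)^j x^(2j+1) / (2j+1) = arctan(x).
Only odd powers are nonzero. For x^129 write 129 = 2*64 + 1, giving
(-1)^64 / 129 = 1/129 = 1/129.

1/129


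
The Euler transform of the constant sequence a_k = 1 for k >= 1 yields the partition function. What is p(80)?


The Euler transform converts the sequence a_k = 1 into the number of integer partitions.
Using the recurrence or dynamic programming:
p(80) = 15796476

15796476


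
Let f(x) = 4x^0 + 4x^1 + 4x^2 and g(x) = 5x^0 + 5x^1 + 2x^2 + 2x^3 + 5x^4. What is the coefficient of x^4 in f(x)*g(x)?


Cauchy product at x^4:
4*5 + 4*2 + 4*2
= 36

36


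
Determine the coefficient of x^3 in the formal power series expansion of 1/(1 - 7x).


The geometric series identity gives 1/(1 - c x) = sum_{k>=0} c^k x^k, so the coefficient of x^k is c^k.
Here c = 7 and k = 3.
Computing: 7^3 = 343

343


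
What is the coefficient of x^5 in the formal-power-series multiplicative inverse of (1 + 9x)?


The inverse is 1/(1 + 9x). Apply the geometric identity 1/(1 - y) = sum_{k>=0} y^k with y = -9x:
1/(1 + 9x) = sum_{k>=0} (-9)^k x^k.
So the coefficient of x^5 is (-9)^5 = -59049.

-59049


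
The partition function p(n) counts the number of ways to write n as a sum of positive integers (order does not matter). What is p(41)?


Using the generating function prod_{k>=1} 1/(1-x^k), we compute p(41).
By dynamic programming over parts 1 through 41:
p(41) = 44583

44583


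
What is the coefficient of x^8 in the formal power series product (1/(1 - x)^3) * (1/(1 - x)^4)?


Combine the factors: (1/(1 - x)^3) * (1/(1 - x)^4) = 1/(1 - x)^7.
Then use 1/(1 - x)^r = sum_{k>=0} C(k + r - 1, r - 1) x^k with r = 7 and k = 8:
C(14, 6) = 3003.

3003


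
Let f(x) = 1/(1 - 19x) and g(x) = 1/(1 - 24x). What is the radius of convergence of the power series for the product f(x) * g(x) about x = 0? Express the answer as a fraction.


The radius of 1/(1 - 19x) is 1/19 (nearest singularity at x = 1/19), and the radius of 1/(1 - 24x) is 1/24.
The product f(x)*g(x) = 1/((1 - 19x)(1 - 24x)) has singularities at both 1/19 and 1/24, so its radius of convergence is the distance to the nearest one:
min(1/19, 1/24) = 1/24.

1/24


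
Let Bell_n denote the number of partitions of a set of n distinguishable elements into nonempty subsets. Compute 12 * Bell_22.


Bell_22 can be computed from the Bell triangle or from Dobinski's identity Bell_n = (1/e) * sum_{k>=0} k^n / k!.
Computing Bell_22 = 4506715738447323.
Then 12 * 4506715738447323 = 54080588861367876.

54080588861367876


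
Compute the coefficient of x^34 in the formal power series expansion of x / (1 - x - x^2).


Let f(x) = sum_{k>=0} a_k x^k. Multiplying f(x) * (1 - x - x^2) = x and matching coefficients gives a_0 = 0, a_1 = 1, and a_k = a_{k-1} + a_{k-2} for k >= 2. These are the Fibonacci numbers F_k.
Iterating from F_0 = 0, F_1 = 1:
F_0=0, F_1=1, F_2=1, F_3=2, F_4=3, F_5=5, F_6=8, F_7=13, F_8=21, F_9=34, ...
F_34 = 5702887.

5702887


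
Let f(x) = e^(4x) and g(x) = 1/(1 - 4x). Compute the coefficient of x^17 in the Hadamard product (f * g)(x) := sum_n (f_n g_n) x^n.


Expanding: f_k = 4^k/k! (from e^(4x)) and g_k = 4^k (from 1/(1 - 4x)). So the Hadamard coefficient (f * g)_k = 4^k 4^k / k! = (16)^k / k!.
For k = 17: 16^17/17! = 295147905179352825856/355687428096000 = 9007199254740992/10854718875.

9007199254740992/10854718875


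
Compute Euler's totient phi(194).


phi(n) counts integers in [1, n] coprime to n. Using the multiplicative formula phi(n) = n * prod_{p | n} (1 - 1/p):
194 = 2 * 97, so
phi(194) = 194 * (1 - 1/2) * (1 - 1/97) = 96.

96


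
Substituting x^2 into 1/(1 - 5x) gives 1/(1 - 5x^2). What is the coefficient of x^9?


Since 1/(1 - 5x^2) only has even powers of x,
the coefficient of x^9 (odd) is 0.

0


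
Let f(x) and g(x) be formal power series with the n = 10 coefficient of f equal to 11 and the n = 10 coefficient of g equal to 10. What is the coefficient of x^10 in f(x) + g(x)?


Addition of formal power series is termwise.
The coefficient of x^10 in f + g = 11 + 10
= 21

21


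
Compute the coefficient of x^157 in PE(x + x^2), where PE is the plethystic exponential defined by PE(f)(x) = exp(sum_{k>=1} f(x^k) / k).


With f(x) = x + x^2, the exponent is sum_{k>=1} (x^k + x^(2k)) / k = -ln(1 - x) - ln(1 - x^2). Exponentiating:
PE(x + x^2) = 1 / ((1 - x)(1 - x^2)).
This is the generating function for partitions of n into parts of size 1 or 2. The number of 2's can be any j in 0..78, and the rest are 1's, so
[x^157] = floor(157/2) + 1 = 79.

79


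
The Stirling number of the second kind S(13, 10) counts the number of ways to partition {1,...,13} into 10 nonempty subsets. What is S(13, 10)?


Using the explicit formula S(n,k) = (1/k!) sum_{j=0}^{k} (-1)^(k-j) C(k,j) j^n:
S(13, 10) = 39325
Equivalently, S(n,k) is n! times the coefficient of x^n in the EGF (e^x - 1)^k / k!.

39325


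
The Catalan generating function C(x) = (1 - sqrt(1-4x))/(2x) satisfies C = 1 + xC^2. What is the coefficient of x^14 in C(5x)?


Substituting x -> 5x scales the n-th coefficient by 5^n, so [x^14] C(5x) = 5^14 * C_14.
C_14 = C(2*14, 14)/(15) = 40116600/15 = 2674440.
So 5^14 * 2674440 = 6103515625 * 2674440 = 16323486328125000.

16323486328125000


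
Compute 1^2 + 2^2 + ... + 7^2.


This power sum has a closed form given by Faulhaber's formula
sum_{k=1}^{m} k^p = (1 / (p + 1)) * sum_{j=0}^{p} C(p + 1, j) B_j m^(p + 1 - j),
but for small m direct computation is fastest:
1 + 4 + 9 + 16 + 25 + 36 + 49 = 140.

140


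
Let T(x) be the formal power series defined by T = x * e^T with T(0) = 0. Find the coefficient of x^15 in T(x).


Apply the Lagrange inversion formula: if T = x * phi(T) with phi(t) = e^t, then
[x^n] T = (1/n) [t^(n-1)] phi(t)^n = (1/n) [t^(n-1)] e^(n t) = (1/n) * n^(n-1) / (n-1)! = n^(n-1) / n!.
When c = 1 this is the Cayley count of rooted labeled trees on n vertices, divided by n!.
For n = 15: 15^14 / 15! = 29192926025390625/1307674368000 = 320361328125/14350336.

320361328125/14350336


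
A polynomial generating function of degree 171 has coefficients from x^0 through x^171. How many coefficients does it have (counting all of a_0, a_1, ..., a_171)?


A polynomial of degree 171 takes the form a_0 + a_1 x + ... + a_171 x^171.
The number of coefficients is 171 + 1 = 172.

172


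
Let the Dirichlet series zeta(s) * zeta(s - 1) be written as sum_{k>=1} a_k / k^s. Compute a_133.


Convolution gives a_k = sum_{d | k} d * 1 = sum_{d | k} d = sigma(k), the sum of positive divisors of k.
For k = 133, the divisors are 1, 7, 19, 133, so
sigma(133) = 1 + 7 + 19 + 133 = 160.

160
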